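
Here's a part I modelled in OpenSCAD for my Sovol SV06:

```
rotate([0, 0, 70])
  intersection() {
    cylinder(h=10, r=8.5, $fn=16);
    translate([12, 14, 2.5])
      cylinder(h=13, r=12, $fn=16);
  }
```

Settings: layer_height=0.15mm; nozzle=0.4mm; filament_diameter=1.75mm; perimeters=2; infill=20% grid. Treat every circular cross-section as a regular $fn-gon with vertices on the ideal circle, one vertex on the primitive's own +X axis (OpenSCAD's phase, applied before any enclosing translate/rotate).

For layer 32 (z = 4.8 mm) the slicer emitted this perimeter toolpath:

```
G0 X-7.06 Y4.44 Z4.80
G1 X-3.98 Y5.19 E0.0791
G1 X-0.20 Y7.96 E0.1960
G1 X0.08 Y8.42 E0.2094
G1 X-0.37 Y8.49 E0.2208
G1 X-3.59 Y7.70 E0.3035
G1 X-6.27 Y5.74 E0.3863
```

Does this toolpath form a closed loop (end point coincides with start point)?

no

Start point (G0): (-7.06, 4.44). End point (last G1): the path does not return to the start — open.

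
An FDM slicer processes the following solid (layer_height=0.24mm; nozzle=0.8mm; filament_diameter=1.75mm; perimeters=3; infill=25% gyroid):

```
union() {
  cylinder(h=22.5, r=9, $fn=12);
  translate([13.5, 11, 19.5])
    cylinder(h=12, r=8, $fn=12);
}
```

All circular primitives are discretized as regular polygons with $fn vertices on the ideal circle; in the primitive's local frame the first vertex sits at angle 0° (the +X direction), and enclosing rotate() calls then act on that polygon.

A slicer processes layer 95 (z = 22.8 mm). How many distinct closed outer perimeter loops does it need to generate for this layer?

At z = 22.8 mm: the cylinder does not reach this height (z outside [0, 22.5]); the cylinder at (13.5, 11): section is a regular 12-gon, circumradius r=8; Combining (union): only the r=8 cylinder at (13.5, 11) is present, so the union is just that shape — 1 connected region. The result has 1 disconnected region.

1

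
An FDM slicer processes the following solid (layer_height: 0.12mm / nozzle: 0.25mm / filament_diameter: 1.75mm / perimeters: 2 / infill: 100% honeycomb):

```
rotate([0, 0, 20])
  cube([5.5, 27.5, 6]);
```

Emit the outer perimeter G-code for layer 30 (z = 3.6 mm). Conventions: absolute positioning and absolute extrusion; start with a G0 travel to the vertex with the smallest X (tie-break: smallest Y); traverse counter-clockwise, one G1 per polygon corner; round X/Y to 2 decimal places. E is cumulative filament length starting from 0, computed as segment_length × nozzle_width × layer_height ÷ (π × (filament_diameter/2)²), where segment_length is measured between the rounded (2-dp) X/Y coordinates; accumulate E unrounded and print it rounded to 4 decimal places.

G0 X-9.41 Y25.84 Z3.60
G1 X0.00 Y0.00 E0.3430
G1 X5.17 Y1.88 E0.4116
G1 X-4.24 Y27.72 E0.7546
G1 X-9.41 Y25.84 E0.8232

At z = 3.6 mm: the 5.5×27.5 cube contributes its full rectangle; (whole slice rotated 20° about Z — lengths, areas and connectivity unchanged). The outline is a single polygon with 4 vertices. Extrusion per mm of travel: 0.25 × 0.12 / (π × 0.875²) = 0.012473. Accumulating E over each segment gives final E = 0.8232.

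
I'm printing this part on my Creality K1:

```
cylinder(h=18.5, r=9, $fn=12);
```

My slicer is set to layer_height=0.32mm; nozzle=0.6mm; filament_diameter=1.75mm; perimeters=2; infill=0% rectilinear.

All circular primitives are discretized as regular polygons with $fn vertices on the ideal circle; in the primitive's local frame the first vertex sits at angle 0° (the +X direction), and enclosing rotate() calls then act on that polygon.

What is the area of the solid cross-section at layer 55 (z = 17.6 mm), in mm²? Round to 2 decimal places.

At z = 17.6 mm: the cylinder: section is a regular 12-gon, circumradius r=9 (area = (12/2)·9.000²·sin(360°/12) = 243.00 mm²). Overall, the cross-section is a single solid region. Net area = 243.00 mm².

243.00 mm²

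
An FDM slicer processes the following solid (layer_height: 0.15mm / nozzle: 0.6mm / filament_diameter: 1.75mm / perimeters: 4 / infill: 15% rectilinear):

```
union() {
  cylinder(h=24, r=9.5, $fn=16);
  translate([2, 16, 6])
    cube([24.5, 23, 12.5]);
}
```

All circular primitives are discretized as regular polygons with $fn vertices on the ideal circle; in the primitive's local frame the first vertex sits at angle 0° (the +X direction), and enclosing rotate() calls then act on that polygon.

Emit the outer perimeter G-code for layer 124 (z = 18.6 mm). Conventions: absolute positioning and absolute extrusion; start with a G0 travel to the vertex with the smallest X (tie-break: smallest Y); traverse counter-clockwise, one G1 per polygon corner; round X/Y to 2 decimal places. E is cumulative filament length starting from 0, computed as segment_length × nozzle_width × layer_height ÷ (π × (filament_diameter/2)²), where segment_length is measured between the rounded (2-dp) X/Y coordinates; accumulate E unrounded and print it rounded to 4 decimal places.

At z = 18.6 mm: the cylinder: section is a regular 16-gon, circumradius r=9.5; the cube at (2, 16) does not reach this height (z outside [6, 18.5]); Combining (union): only the r=9.5 cylinder is present, so the union is just that shape — 1 connected region. The outline is a single polygon with 16 vertices. Extrusion per mm of travel: 0.6 × 0.15 / (π × 0.875²) = 0.037418. Accumulating E over each segment gives final E = 2.2199.

G0 X-9.50 Y0.00 Z18.60
G1 X-8.78 Y-3.64 E0.1388
G1 X-6.72 Y-6.72 E0.2775
G1 X-3.64 Y-8.78 E0.4161
G1 X0.00 Y-9.50 E0.5550
G1 X3.64 Y-8.78 E0.6938
G1 X6.72 Y-6.72 E0.8325
G1 X8.78 Y-3.64 E0.9711
G1 X9.50 Y0.00 E1.1099
G1 X8.78 Y3.64 E1.2488
G1 X6.72 Y6.72 E1.3874
G1 X3.64 Y8.78 E1.5261
G1 X0.00 Y9.50 E1.6649
G1 X-3.64 Y8.78 E1.8038
G1 X-6.72 Y6.72 E1.9424
G1 X-8.78 Y3.64 E2.0811
G1 X-9.50 Y0.00 E2.2199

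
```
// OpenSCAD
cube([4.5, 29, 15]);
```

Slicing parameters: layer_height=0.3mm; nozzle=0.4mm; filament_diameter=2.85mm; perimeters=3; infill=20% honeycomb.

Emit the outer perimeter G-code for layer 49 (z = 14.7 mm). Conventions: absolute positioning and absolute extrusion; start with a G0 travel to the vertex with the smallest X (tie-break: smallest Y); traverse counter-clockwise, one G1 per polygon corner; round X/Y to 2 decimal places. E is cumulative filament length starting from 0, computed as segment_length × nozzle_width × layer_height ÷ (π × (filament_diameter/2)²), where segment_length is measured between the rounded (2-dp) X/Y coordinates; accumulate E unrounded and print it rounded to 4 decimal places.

G0 X0.00 Y0.00 Z14.70
G1 X4.50 Y0.00 E0.0846
G1 X4.50 Y29.00 E0.6302
G1 X0.00 Y29.00 E0.7148
G1 X0.00 Y0.00 E1.2603

At z = 14.7 mm: the cube is present — its section is the full 4.5×29 rectangle. The outline is a single polygon with 4 vertices. Extrusion per mm of travel: 0.4 × 0.3 / (π × 1.425²) = 0.018811. Accumulating E over each segment gives final E = 1.2603.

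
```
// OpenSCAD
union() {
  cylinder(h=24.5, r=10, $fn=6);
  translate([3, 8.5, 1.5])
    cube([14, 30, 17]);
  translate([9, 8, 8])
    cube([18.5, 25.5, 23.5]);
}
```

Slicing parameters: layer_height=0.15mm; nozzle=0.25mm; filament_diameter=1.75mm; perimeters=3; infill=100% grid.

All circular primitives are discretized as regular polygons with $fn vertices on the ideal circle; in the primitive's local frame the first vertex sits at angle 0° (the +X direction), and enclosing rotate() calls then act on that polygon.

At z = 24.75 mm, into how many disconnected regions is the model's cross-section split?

1

At z = 24.75 mm: the cylinder is absent (z outside [0, 24.5]); the cube at (3, 8.5) is not intersected at this z (z outside [1.5, 18.5]); the cube at (9, 8) is present — its section is the full 18.5×25.5 rectangle; Taking the union: only the 18.5×25.5 cube at (9, 8) is present, so the union is just that shape — 1 connected region. The result has 1 disconnected region.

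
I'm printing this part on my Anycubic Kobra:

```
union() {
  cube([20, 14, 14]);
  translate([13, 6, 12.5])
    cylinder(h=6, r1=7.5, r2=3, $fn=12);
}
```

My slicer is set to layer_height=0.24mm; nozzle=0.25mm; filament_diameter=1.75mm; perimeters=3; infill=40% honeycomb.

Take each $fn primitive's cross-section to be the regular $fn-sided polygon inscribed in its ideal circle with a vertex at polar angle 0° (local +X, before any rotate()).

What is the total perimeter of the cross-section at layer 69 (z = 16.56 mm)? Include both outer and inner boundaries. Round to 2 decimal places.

27.67 mm

At z = 16.56 mm: the cube does not reach this height (z outside [0, 14]); the cone at (13, 6) contributes a regular 12-gon of circumradius 4.455 (interpolated between r1=7.5 and r2=3 at t=0.677) (perimeter = 2·12·4.455·sin(180°/12) = 27.67 mm); Combining (union): only the cone at (13, 6) is present, so the union is just that shape — boundary = 27.67 mm. Overall, the cross-section is a single solid region. Total boundary length (outer) = 27.67 mm.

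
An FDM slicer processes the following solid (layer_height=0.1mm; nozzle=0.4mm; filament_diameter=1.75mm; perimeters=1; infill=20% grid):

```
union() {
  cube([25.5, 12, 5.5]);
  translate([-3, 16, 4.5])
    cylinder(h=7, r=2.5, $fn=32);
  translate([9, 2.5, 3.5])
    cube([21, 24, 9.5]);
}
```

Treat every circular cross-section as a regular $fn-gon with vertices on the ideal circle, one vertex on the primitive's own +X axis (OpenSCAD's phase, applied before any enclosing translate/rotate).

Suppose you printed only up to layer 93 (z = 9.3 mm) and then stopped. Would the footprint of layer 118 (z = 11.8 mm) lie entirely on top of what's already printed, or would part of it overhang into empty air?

Compare the two slices. At z = 9.3: the cube is not intersected at this z (z outside [0, 5.5]); the cylinder at (-3, 16): section is a regular 32-gon, circumradius r=2.5 (area = (32/2)·2.500²·sin(360°/32) = 19.51 mm²); the cube at (9, 2.5) (footprint 21×24) is included at this height (area 504.00 mm²); Combining (union): the 2 present regions are separate (no shared area or edge), so areas and boundary lengths simply add and each stays a separate island — area = 523.51 mm². At z = 11.8: the cube is absent (z outside [0, 5.5]); the cylinder at (-3, 16) does not reach this height (z outside [4.5, 11.5]); the cube at (9, 2.5) (footprint 21×24) is included at this height (area 504.00 mm²); Combining (union): only the 21×24 cube at (9, 2.5) is present, so the union is just that shape — area = 504.00 mm². Checking containment: the cross-section at z = 11.8 is a subset of the cross-section at z = 9.3.

entirely on top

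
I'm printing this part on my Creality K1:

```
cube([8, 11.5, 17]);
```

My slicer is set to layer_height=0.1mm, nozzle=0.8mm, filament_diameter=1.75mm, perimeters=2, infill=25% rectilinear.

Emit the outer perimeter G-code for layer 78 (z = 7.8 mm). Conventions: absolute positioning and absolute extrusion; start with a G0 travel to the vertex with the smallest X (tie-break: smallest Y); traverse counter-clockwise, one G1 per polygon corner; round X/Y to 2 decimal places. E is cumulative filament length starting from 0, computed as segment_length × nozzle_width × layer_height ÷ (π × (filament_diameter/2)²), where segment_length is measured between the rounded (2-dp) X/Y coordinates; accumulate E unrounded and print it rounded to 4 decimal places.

At z = 7.8 mm: the cube (footprint 8×11.5) is included at this height. The outline is a single polygon with 4 vertices. Extrusion per mm of travel: 0.8 × 0.1 / (π × 0.875²) = 0.033260. Accumulating E over each segment gives final E = 1.2971.

G0 X0.00 Y0.00 Z7.80
G1 X8.00 Y0.00 E0.2661
G1 X8.00 Y11.50 E0.6486
G1 X0.00 Y11.50 E0.9147
G1 X0.00 Y0.00 E1.2971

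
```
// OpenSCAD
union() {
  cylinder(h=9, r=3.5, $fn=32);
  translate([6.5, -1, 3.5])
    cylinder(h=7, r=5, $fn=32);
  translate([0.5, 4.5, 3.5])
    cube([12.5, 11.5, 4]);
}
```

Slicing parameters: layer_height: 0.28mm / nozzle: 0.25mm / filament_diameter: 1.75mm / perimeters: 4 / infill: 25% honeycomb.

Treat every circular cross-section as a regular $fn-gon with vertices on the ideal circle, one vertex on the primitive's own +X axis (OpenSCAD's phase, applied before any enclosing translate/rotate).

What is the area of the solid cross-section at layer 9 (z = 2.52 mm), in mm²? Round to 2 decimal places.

At z = 2.52 mm: the r=3.5 cylinder contributes a regular 32-gon of circumradius 3.5 (area = (32/2)·3.500²·sin(360°/32) = 38.24 mm²); the cylinder at (6.5, -1) is not intersected at this z (z outside [3.5, 10.5]); the cube at (0.5, 4.5) does not reach this height (z outside [3.5, 7.5]); Combining (union): only the r=3.5 cylinder is present, so the union is just that shape — area = 38.24 mm². Overall, the cross-section is a single solid region. Net area = 38.24 mm².

38.24 mm²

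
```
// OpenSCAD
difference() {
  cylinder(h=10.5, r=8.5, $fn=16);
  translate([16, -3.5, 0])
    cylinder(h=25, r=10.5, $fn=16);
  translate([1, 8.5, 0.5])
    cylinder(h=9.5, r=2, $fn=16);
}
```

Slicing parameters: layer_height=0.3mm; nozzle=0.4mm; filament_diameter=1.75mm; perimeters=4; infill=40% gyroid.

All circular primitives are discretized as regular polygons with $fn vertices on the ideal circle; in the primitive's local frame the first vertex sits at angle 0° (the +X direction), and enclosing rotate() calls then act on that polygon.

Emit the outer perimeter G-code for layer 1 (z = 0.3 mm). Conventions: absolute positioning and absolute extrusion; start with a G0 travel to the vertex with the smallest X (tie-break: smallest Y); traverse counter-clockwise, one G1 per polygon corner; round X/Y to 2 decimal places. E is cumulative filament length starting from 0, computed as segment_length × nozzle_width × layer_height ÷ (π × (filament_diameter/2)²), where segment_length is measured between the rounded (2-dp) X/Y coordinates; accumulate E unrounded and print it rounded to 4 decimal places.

G0 X-8.50 Y0.00 Z0.30
G1 X-7.85 Y-3.25 E0.1654
G1 X-6.01 Y-6.01 E0.3308
G1 X-3.25 Y-7.85 E0.4963
G1 X0.00 Y-8.50 E0.6617
G1 X3.25 Y-7.85 E0.8270
G1 X6.00 Y-6.02 E0.9918
G1 X5.50 Y-3.50 E1.1200
G1 X6.30 Y0.52 E1.3245
G1 X7.92 Y2.94 E1.4698
G1 X7.85 Y3.25 E1.4857
G1 X6.01 Y6.01 E1.6511
G1 X3.25 Y7.85 E1.8166
G1 X0.00 Y8.50 E1.9820
G1 X-3.25 Y7.85 E2.1473
G1 X-6.01 Y6.01 E2.3128
G1 X-7.85 Y3.25 E2.4783
G1 X-8.50 Y0.00 E2.6437

At z = 0.3 mm: the r=8.5 cylinder gives a regular 16-gon of circumradius 8.5 (constant along its height); the r=10.5 cylinder at (16, -3.5) contributes a regular 16-gon of circumradius 10.5; the cylinder at (1, 8.5) does not reach this height (z outside [0.5, 10]); Taking the first minus the rest: starting from the r=8.5 cylinder, the r=10.5 cylinder at (16, -3.5) partially overlaps it — only the 14.49 mm² overlap (of its 337.53 mm²) is removed, clipping the outline — 1 connected region. The outline is a single polygon with 17 vertices. Extrusion per mm of travel: 0.4 × 0.3 / (π × 0.875²) = 0.049890. Accumulating E over each segment gives final E = 2.6437.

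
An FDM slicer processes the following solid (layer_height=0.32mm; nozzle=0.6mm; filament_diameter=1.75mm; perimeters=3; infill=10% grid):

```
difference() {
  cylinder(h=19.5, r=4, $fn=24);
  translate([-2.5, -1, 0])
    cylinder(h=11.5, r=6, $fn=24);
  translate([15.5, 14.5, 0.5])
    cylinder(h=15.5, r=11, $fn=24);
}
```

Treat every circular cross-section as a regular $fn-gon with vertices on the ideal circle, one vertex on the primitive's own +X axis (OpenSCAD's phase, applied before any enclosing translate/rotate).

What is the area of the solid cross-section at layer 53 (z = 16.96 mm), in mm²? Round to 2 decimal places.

At z = 16.96 mm: the r=4 cylinder gives a regular 24-gon of circumradius 4 (constant along its height) (area = (24/2)·4.000²·sin(360°/24) = 49.69 mm²); the cylinder at (-2.5, -1) does not reach this height (z outside [0, 11.5]); the cylinder at (15.5, 14.5) is absent (z outside [0.5, 16]); Subtracting the remaining from the first: none of the subtracted shapes is present at this height, so the r=4 cylinder is unchanged — area = 49.69 mm². Overall, the cross-section is a single solid region. Net area = 49.69 mm².

49.69 mm²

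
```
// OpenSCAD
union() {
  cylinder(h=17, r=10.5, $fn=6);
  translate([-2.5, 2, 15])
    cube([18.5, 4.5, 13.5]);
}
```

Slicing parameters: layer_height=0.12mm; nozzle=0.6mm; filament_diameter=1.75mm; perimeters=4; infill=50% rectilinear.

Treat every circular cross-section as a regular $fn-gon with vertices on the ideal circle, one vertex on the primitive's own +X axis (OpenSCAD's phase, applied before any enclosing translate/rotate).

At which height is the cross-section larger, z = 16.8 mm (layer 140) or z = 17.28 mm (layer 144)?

layer 140 (z = 16.8 mm)

Layer 140 (z = 16.8): the r=10.5 cylinder gives a regular 6-gon of circumradius 10.5 (constant along its height) (area = (6/2)·10.500²·sin(360°/6) = 286.44 mm²); the 18.5×4.5 cube at (-2.5, 2) contributes its full rectangle (area 83.25 mm²); Merging all regions: the regions partially overlap — summed areas 369.69 mm² minus the doubly-counted overlap 47.46 mm² gives 322.23 mm² — area = 322.23 mm². So its area = 322.23 mm². Layer 144 (z = 17.28): the cylinder is absent (z outside [0, 17]); the cube at (-2.5, 2) (footprint 18.5×4.5) is included at this height (area 83.25 mm²); Combining (union): only the 18.5×4.5 cube at (-2.5, 2) is present, so the union is just that shape — area = 83.25 mm². So its area = 83.25 mm². Layer 140 is larger (322.23 vs 83.25 mm²).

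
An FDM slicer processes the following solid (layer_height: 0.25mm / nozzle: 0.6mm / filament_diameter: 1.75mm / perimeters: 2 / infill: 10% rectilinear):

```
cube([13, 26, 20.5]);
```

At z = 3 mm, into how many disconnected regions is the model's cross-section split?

At z = 3 mm: the 13×26 cube contributes its full rectangle. The result has 1 disconnected region.

1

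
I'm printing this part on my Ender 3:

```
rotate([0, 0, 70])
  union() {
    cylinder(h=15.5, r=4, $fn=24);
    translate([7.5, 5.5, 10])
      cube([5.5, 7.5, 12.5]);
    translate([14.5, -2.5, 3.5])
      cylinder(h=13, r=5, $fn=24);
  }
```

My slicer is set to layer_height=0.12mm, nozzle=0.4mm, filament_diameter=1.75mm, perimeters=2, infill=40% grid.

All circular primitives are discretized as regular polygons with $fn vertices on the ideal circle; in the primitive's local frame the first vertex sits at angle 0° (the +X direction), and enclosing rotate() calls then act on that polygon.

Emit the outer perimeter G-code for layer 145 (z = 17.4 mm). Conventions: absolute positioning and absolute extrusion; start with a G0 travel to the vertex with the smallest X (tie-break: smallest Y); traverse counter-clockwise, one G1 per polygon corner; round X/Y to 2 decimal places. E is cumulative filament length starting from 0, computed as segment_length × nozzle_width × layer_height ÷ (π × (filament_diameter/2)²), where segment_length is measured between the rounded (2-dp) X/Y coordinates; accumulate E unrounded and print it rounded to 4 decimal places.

At z = 17.4 mm: the cylinder does not reach this height (z outside [0, 15.5]); the cube at (7.5, 5.5) is present — its section is the full 5.5×7.5 rectangle; the cylinder at (14.5, -2.5) is absent (z outside [3.5, 16.5]); Taking the union: only the 5.5×7.5 cube at (7.5, 5.5) is present, so the union is just that shape — 1 connected region; (rotated 70° about Z; rotation is an isometry so areas/perimeters/island counts are preserved). The outline is a single polygon with 4 vertices. Extrusion per mm of travel: 0.4 × 0.12 / (π × 0.875²) = 0.019956. Accumulating E over each segment gives final E = 0.5189.

G0 X-9.65 Y11.49 Z17.40
G1 X-2.60 Y8.93 E0.1497
G1 X-0.72 Y14.10 E0.2595
G1 X-7.77 Y16.66 E0.4091
G1 X-9.65 Y11.49 E0.5189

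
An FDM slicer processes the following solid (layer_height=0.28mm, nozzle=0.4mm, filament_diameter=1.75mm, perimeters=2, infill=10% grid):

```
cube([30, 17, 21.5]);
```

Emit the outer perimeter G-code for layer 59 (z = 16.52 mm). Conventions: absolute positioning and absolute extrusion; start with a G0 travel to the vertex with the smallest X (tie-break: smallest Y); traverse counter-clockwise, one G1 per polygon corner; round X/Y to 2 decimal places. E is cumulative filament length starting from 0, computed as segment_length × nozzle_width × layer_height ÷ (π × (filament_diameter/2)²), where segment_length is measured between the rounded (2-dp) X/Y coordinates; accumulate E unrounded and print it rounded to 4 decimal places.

G0 X0.00 Y0.00 Z16.52
G1 X30.00 Y0.00 E1.3969
G1 X30.00 Y17.00 E2.1885
G1 X0.00 Y17.00 E3.5854
G1 X0.00 Y0.00 E4.3770

At z = 16.52 mm: the 30×17 cube contributes its full rectangle. The outline is a single polygon with 4 vertices. Extrusion per mm of travel: 0.4 × 0.28 / (π × 0.875²) = 0.046564. Accumulating E over each segment gives final E = 4.3770.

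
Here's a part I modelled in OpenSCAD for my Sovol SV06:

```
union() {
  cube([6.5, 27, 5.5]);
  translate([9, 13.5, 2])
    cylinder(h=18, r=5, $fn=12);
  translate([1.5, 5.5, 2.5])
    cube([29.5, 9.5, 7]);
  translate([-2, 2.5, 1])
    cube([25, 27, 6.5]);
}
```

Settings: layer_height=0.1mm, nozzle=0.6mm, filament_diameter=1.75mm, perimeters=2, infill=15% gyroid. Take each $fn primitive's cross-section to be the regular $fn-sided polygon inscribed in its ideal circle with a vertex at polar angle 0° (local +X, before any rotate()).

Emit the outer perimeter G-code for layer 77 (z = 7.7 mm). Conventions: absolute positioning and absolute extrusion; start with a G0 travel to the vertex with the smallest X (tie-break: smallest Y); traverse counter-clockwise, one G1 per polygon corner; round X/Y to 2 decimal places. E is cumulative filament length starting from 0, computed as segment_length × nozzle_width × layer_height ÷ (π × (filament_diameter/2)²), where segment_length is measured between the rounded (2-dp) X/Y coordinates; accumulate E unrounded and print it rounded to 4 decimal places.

G0 X1.50 Y5.50 Z7.70
G1 X31.00 Y5.50 E0.7359
G1 X31.00 Y15.00 E0.9729
G1 X13.60 Y15.00 E1.4069
G1 X13.33 Y16.00 E1.4327
G1 X11.50 Y17.83 E1.4973
G1 X9.00 Y18.50 E1.5619
G1 X6.50 Y17.83 E1.6264
G1 X4.67 Y16.00 E1.6910
G1 X4.40 Y15.00 E1.7168
G1 X1.50 Y15.00 E1.7892
G1 X1.50 Y5.50 E2.0261

At z = 7.7 mm: the cube is absent (z outside [0, 5.5]); the r=5 cylinder at (9, 13.5) gives a regular 12-gon of circumradius 5 (constant along its height); the cube at (1.5, 5.5) (footprint 29.5×9.5) is included at this height; the cube at (-2, 2.5) does not reach this height (z outside [1, 7.5]); Combining (union): the regions partially overlap (shared area 51.90 mm²), so overlapping operands fuse into one piece — 1 connected region. The outline is a single polygon with 11 vertices. Extrusion per mm of travel: 0.6 × 0.1 / (π × 0.875²) = 0.024945. Accumulating E over each segment gives final E = 2.0261.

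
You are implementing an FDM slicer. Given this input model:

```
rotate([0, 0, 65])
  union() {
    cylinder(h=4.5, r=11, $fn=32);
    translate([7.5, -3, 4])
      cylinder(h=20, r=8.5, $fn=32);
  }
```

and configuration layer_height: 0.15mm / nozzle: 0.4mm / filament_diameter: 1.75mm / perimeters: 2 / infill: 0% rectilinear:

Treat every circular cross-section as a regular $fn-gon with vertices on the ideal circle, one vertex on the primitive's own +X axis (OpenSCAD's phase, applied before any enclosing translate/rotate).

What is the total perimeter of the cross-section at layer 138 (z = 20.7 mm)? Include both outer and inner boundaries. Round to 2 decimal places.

At z = 20.7 mm: the cylinder is not intersected at this z (z outside [0, 4.5]); the cylinder at (7.5, -3): section is a regular 32-gon, circumradius r=8.5 (perimeter = 2·32·8.500·sin(180°/32) = 53.32 mm); Merging all regions: only the r=8.5 cylinder at (7.5, -3) is present, so the union is just that shape — boundary = 53.32 mm; (whole slice rotated 65° about Z — lengths, areas and connectivity unchanged). Overall, the cross-section is a single solid region. Total boundary length (outer) = 53.32 mm.

53.32 mm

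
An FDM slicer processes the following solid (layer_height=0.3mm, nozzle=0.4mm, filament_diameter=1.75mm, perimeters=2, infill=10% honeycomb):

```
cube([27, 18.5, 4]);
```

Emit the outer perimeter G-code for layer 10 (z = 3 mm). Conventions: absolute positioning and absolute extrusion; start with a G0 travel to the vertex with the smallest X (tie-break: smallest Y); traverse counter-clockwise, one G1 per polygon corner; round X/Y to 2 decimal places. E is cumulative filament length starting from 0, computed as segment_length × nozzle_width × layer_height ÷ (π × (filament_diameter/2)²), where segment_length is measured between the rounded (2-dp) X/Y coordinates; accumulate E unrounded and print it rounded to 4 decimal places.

G0 X0.00 Y0.00 Z3.00
G1 X27.00 Y0.00 E1.3470
G1 X27.00 Y18.50 E2.2700
G1 X0.00 Y18.50 E3.6170
G1 X0.00 Y0.00 E4.5400

At z = 3 mm: the cube is present — its section is the full 27×18.5 rectangle. The outline is a single polygon with 4 vertices. Extrusion per mm of travel: 0.4 × 0.3 / (π × 0.875²) = 0.049890. Accumulating E over each segment gives final E = 4.5400.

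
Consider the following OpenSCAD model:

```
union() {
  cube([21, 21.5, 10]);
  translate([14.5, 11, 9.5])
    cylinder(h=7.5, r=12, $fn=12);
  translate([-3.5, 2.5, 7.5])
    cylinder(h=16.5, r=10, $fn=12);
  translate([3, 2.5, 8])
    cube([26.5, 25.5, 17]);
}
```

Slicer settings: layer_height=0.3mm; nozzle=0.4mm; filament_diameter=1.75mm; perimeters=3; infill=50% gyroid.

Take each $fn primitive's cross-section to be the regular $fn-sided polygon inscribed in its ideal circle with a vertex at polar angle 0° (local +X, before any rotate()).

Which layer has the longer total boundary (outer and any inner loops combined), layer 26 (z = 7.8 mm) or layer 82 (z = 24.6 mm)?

Layer 26 (z = 7.8): the cube is present — its section is the full 21×21.5 rectangle (perimeter 85.00 mm); the cylinder at (14.5, 11) is absent (z outside [9.5, 17]); the cylinder at (-3.5, 2.5): section is a regular 12-gon, circumradius r=10 (perimeter = 2·12·10.000·sin(180°/12) = 62.12 mm); the cube at (3, 2.5) is absent (z outside [8, 25]); Combining (union): the regions partially overlap (shared area 57.05 mm²), so the edge portions inside another operand are dropped and the merged outline is re-measured after clipping — boundary = 115.23 mm. So its perimeter = 115.23 mm. Layer 82 (z = 24.6): the cube does not reach this height (z outside [0, 10]); the cylinder at (14.5, 11) does not reach this height (z outside [9.5, 17]); the cylinder at (-3.5, 2.5) does not reach this height (z outside [7.5, 24]); the cube at (3, 2.5) is present — its section is the full 26.5×25.5 rectangle (perimeter 104.00 mm); Merging all regions: only the 26.5×25.5 cube at (3, 2.5) is present, so the union is just that shape — boundary = 104.00 mm. So its perimeter = 104.00 mm. Layer 26 is larger (115.23 vs 104.00 mm).

layer 26 (z = 7.8 mm)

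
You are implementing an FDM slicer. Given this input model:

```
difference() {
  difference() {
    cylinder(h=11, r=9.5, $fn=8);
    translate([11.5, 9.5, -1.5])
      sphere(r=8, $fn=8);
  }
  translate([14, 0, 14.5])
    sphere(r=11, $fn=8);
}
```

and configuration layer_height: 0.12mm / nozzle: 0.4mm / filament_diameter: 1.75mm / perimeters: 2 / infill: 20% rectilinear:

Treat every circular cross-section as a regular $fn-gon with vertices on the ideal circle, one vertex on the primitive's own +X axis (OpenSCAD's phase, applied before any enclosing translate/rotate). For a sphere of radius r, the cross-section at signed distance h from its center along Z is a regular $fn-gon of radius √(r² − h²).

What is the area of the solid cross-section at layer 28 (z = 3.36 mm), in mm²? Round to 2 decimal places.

At z = 3.36 mm: the cylinder: section is a regular 8-gon, circumradius r=9.5 (area = (8/2)·9.500²·sin(360°/8) = 255.27 mm²); the sphere at (11.5, 9.5): section is a regular 8-gon, circumradius = √(r²−h²) = √(8²−4.86²) = 6.355 (area = (8/2)·6.355²·sin(360°/8) = 114.21 mm²); Taking the first minus the rest: starting from the r=9.5 cylinder (255.27 mm²), the r=8 sphere at (11.5, 9.5) partially overlaps it — only the 0.81 mm² overlap (of its 114.21 mm²) is removed, clipping the outline — area = 254.46 mm²; the sphere at (14, 0) is not intersected at this z (|z−center|=11.140 > r=11); Subtracting the remaining from the first: none of the subtracted shapes is present at this height, so the result so far is unchanged — area = 254.46 mm². Overall, the cross-section is a single solid region. Net area = 254.46 mm².

254.46 mm²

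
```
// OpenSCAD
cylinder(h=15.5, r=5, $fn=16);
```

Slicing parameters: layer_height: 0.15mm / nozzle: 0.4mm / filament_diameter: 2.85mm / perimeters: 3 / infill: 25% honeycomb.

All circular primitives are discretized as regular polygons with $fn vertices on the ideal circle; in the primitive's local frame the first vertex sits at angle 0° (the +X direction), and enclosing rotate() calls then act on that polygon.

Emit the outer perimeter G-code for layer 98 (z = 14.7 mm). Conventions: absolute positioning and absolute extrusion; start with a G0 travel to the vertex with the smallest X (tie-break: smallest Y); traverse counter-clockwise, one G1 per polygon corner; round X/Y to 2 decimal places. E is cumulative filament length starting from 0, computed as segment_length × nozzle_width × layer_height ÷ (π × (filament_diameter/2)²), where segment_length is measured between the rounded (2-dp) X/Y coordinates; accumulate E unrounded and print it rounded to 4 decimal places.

At z = 14.7 mm: the r=5 cylinder contributes a regular 16-gon of circumradius 5. The outline is a single polygon with 16 vertices. Extrusion per mm of travel: 0.4 × 0.15 / (π × 1.425²) = 0.009405. Accumulating E over each segment gives final E = 0.2937.

G0 X-5.00 Y0.00 Z14.70
G1 X-4.62 Y-1.91 E0.0183
G1 X-3.54 Y-3.54 E0.0367
G1 X-1.91 Y-4.62 E0.0551
G1 X0.00 Y-5.00 E0.0734
G1 X1.91 Y-4.62 E0.0917
G1 X3.54 Y-3.54 E0.1101
G1 X4.62 Y-1.91 E0.1285
G1 X5.00 Y0.00 E0.1468
G1 X4.62 Y1.91 E0.1651
G1 X3.54 Y3.54 E0.1835
G1 X1.91 Y4.62 E0.2019
G1 X0.00 Y5.00 E0.2202
G1 X-1.91 Y4.62 E0.2386
G1 X-3.54 Y3.54 E0.2569
G1 X-4.62 Y1.91 E0.2753
G1 X-5.00 Y0.00 E0.2937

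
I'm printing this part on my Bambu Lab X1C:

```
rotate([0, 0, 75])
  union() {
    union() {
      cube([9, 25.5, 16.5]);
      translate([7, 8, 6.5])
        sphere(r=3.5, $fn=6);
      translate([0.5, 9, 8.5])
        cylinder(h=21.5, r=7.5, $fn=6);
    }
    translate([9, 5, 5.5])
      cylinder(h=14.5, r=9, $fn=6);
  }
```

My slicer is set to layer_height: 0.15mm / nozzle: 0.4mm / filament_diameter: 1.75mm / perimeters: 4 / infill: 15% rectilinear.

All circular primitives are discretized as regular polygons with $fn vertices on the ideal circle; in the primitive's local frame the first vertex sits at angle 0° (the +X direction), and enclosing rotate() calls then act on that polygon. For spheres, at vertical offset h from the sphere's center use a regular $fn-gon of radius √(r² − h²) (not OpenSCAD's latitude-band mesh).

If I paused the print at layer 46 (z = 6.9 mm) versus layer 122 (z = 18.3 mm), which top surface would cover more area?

Layer 46 (z = 6.9): the cube is present — its section is the full 9×25.5 rectangle (area 229.50 mm²); the r=3.5 sphere at (7, 8) contributes a regular 6-gon of circumradius √(3.5²−0.4²) = 3.477 (area = (6/2)·3.477²·sin(360°/6) = 31.41 mm²); the cylinder at (0.5, 9) is not intersected at this z (z outside [8.5, 30]); Combining (union): the regions partially overlap — summed areas 260.91 mm² minus the doubly-counted overlap 27.63 mm² gives 233.28 mm² — area = 233.28 mm²; the r=9 cylinder at (9, 5) contributes a regular 6-gon of circumradius 9 (area = (6/2)·9.000²·sin(360°/6) = 210.44 mm²); Combining (union): the regions partially overlap — summed areas 443.72 mm² minus the doubly-counted overlap 94.17 mm² gives 349.55 mm² — area = 349.55 mm²; (whole slice rotated 75° about Z — lengths, areas and connectivity unchanged). So its area = 349.55 mm². Layer 122 (z = 18.3): the cube is absent (z outside [0, 16.5]); the sphere at (7, 8) does not reach this height (|z−center|=11.800 > r=3.5); the cylinder at (0.5, 9): section is a regular 6-gon, circumradius r=7.5 (area = (6/2)·7.500²·sin(360°/6) = 146.14 mm²); Combining (union): only the r=7.5 cylinder at (0.5, 9) is present, so the union is just that shape — area = 146.14 mm²; the cylinder at (9, 5): section is a regular 6-gon, circumradius r=9 (area = (6/2)·9.000²·sin(360°/6) = 210.44 mm²); Merging all regions: the regions partially overlap — summed areas 356.59 mm² minus the doubly-counted overlap 46.65 mm² gives 309.94 mm² — area = 309.94 mm²; (whole slice rotated 75° about Z — lengths, areas and connectivity unchanged). So its area = 309.94 mm². Layer 46 is larger (349.55 vs 309.94 mm²).

layer 46 (z = 6.9 mm)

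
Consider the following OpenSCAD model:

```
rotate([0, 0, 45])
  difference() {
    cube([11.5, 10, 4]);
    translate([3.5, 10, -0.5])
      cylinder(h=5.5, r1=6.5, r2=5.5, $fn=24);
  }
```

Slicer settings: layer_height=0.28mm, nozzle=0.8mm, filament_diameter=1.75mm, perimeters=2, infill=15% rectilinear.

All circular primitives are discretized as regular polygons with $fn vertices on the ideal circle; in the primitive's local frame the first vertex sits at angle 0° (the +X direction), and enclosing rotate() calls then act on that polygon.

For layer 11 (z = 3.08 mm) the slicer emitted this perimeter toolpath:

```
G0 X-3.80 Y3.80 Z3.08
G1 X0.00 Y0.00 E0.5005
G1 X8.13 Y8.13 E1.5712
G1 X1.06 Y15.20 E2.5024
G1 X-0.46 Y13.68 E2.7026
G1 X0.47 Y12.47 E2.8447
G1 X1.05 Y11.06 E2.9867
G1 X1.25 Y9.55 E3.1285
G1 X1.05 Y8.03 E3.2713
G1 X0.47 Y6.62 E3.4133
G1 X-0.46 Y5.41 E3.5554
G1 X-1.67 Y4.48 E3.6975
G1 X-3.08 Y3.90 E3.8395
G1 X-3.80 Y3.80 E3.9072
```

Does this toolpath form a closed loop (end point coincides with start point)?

yes

Start point (G0): (-3.80, 3.80). End point (last G1): the path returns to the start — closed.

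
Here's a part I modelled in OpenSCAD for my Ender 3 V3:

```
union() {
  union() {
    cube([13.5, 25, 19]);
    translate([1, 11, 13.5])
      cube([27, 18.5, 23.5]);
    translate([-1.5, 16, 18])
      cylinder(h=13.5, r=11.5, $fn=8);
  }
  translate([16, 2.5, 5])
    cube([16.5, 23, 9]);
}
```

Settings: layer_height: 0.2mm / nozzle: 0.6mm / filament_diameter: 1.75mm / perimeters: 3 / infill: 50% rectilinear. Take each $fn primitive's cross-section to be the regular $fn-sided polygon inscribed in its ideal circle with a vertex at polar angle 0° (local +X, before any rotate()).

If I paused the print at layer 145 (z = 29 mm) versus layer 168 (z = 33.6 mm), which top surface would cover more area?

layer 145 (z = 29 mm)

Layer 145 (z = 29): the cube does not reach this height (z outside [0, 19]); the cube at (1, 11) is present — its section is the full 27×18.5 rectangle (area 499.50 mm²); the cylinder at (-1.5, 16): section is a regular 8-gon, circumradius r=11.5 (area = (8/2)·11.500²·sin(360°/8) = 374.06 mm²); Combining (union): the regions partially overlap — summed areas 873.56 mm² minus the doubly-counted overlap 105.88 mm² gives 767.68 mm² — area = 767.68 mm²; the cube at (16, 2.5) does not reach this height (z outside [5, 14]); Merging all regions: only the result so far is present, so the union is just that shape — area = 767.68 mm². So its area = 767.68 mm². Layer 168 (z = 33.6): the cube does not reach this height (z outside [0, 19]); the cube at (1, 11) is present — its section is the full 27×18.5 rectangle (area 499.50 mm²); the cylinder at (-1.5, 16) is absent (z outside [18, 31.5]); Merging all regions: only the 27×18.5 cube at (1, 11) is present, so the union is just that shape — area = 499.50 mm²; the cube at (16, 2.5) does not reach this height (z outside [5, 14]); Combining (union): only that combined region is present, so the union is just that shape — area = 499.50 mm². So its area = 499.50 mm². Layer 145 is larger (767.68 vs 499.50 mm²).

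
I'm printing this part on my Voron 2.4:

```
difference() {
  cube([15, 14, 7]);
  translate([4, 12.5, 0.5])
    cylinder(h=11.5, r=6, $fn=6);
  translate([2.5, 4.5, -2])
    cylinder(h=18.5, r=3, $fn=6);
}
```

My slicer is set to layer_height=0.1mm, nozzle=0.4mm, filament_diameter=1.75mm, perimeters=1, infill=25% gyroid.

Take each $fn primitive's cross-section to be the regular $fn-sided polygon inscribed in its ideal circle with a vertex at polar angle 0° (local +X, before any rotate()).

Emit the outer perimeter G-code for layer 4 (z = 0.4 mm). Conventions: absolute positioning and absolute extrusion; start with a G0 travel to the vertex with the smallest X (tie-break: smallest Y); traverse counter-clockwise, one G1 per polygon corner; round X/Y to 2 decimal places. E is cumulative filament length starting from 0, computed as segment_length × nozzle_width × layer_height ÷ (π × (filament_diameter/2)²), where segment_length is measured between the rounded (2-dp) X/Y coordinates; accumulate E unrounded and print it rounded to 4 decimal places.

At z = 0.4 mm: the 15×14 cube contributes its full rectangle; the cylinder at (4, 12.5) does not reach this height (z outside [0.5, 12]); the cylinder at (2.5, 4.5): section is a regular 6-gon, circumradius r=3; After the difference (first − rest): starting from the 15×14 cube, the r=3 cylinder at (2.5, 4.5) partially overlaps it — only the 22.95 mm² overlap (of its 23.38 mm²) is removed, clipping the outline — 1 connected region. The outline is a single polygon with 11 vertices. Extrusion per mm of travel: 0.4 × 0.1 / (π × 0.875²) = 0.016630. Accumulating E over each segment gives final E = 1.2017.

G0 X0.00 Y0.00 Z0.40
G1 X15.00 Y0.00 E0.2495
G1 X15.00 Y14.00 E0.4823
G1 X0.00 Y14.00 E0.7317
G1 X0.00 Y5.37 E0.8752
G1 X1.00 Y7.10 E0.9085
G1 X4.00 Y7.10 E0.9584
G1 X5.50 Y4.50 E1.0083
G1 X4.00 Y1.90 E1.0582
G1 X1.00 Y1.90 E1.1081
G1 X0.00 Y3.63 E1.1413
G1 X0.00 Y0.00 E1.2017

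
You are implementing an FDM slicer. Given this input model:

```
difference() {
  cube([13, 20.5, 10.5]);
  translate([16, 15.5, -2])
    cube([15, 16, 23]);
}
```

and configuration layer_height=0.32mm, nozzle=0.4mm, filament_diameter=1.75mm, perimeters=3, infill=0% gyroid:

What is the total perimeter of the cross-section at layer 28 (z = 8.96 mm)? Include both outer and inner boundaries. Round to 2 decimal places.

At z = 8.96 mm: the cube (footprint 13×20.5) is included at this height (perimeter 67.00 mm); the cube at (16, 15.5) (footprint 15×16) is included at this height (perimeter 62.00 mm); After the difference (first − rest): starting from the 13×20.5 cube, the 15×16 cube at (16, 15.5) misses the remaining region (no effect) — boundary = 67.00 mm. Overall, the cross-section is a single solid region. Total boundary length (outer) = 67.00 mm.

67.00 mm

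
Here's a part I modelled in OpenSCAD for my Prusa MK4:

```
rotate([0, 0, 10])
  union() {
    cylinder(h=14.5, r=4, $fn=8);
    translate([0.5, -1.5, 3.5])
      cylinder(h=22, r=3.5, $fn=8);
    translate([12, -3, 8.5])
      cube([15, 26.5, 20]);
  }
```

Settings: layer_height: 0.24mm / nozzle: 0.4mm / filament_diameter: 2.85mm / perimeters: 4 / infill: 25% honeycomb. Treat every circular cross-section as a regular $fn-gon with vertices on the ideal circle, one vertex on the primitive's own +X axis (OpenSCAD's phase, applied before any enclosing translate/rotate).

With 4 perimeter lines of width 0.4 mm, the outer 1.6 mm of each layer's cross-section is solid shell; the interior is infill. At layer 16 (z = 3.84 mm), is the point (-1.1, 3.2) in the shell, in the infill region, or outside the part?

At z = 3.84 mm: the r=4 cylinder gives a regular 8-gon of circumradius 4 (constant along its height); the r=3.5 cylinder at (0.5, -1.5) contributes a regular 8-gon of circumradius 3.5; the cube at (12, -3) is absent (z outside [8.5, 28.5]); Taking the union: the regions partially overlap (shared area 28.11 mm²), so overlapping operands fuse into one piece — 1 connected region; (rotated 10° about Z; rotation is an isometry so areas/perimeters/island counts are preserved). Overall, the cross-section is a single solid region. Undo the 10° rotation: the query point maps to (-0.528, 3.342) in the un-rotated model frame. The nearest boundary edge runs (-2.83, 2.83)→(0.00, 4.00); distance from the point to it = 0.41 mm. The point is inside the cross-section, 0.41 mm from the nearest boundary — within the 1.6 mm shell band (4 × 0.4).

shell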